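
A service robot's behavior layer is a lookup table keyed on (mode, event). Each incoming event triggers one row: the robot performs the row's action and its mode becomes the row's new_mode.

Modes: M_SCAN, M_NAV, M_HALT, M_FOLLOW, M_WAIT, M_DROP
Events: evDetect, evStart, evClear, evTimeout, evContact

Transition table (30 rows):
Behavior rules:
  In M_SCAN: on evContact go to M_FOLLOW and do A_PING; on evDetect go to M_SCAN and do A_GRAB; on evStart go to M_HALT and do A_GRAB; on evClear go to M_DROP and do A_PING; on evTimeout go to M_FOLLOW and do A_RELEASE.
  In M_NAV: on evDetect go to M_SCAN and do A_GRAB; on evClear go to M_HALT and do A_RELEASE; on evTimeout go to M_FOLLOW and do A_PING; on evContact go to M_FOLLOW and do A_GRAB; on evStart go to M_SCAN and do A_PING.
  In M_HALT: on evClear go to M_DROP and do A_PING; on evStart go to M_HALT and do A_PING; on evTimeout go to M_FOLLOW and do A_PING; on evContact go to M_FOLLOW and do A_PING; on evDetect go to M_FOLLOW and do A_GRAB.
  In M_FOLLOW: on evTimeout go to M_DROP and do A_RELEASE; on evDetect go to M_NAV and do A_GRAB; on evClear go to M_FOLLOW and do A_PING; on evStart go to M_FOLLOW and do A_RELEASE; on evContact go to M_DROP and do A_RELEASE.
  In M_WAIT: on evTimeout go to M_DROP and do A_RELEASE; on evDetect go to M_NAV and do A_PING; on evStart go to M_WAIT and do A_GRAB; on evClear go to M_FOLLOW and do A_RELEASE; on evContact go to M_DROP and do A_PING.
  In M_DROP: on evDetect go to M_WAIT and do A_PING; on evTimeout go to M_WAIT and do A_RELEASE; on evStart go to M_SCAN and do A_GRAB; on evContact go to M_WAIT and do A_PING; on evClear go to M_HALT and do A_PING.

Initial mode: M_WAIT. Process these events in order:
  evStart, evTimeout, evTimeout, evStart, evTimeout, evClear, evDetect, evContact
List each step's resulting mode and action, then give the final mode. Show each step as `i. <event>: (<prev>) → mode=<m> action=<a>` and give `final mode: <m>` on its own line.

1. evStart: (M_WAIT) → mode=M_WAIT action=A_GRAB
2. evTimeout: (M_WAIT) → mode=M_DROP action=A_RELEASE
3. evTimeout: (M_DROP) → mode=M_WAIT action=A_RELEASE
4. evStart: (M_WAIT) → mode=M_WAIT action=A_GRAB
5. evTimeout: (M_WAIT) → mode=M_DROP action=A_RELEASE
6. evClear: (M_DROP) → mode=M_HALT action=A_PING
7. evDetect: (M_HALT) → mode=M_FOLLOW action=A_GRAB
8. evContact: (M_FOLLOW) → mode=M_DROP action=A_RELEASE

final mode: M_DROP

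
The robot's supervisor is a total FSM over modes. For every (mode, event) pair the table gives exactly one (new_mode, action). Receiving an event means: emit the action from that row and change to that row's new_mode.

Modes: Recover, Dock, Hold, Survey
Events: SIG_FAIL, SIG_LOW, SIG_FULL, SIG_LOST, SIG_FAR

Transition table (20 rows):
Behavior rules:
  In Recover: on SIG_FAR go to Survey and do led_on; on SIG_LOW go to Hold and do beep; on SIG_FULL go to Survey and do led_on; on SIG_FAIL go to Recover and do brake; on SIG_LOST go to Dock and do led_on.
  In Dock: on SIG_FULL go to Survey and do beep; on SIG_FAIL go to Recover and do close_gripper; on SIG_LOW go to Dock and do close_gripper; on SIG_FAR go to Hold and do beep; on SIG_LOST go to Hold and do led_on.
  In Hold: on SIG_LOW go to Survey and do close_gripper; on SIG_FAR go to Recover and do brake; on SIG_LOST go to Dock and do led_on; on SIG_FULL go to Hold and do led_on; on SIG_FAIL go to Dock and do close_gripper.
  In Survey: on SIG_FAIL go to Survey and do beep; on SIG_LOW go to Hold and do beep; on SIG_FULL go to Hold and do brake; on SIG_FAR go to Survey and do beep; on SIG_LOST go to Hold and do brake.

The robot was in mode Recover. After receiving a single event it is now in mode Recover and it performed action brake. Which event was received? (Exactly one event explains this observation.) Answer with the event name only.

try SIG_FAIL: (Recover, SIG_FAIL) → (Recover, brake)  ← matches
try SIG_LOW: (Recover, SIG_LOW) → (Hold, beep)
try SIG_FULL: (Recover, SIG_FULL) → (Survey, led_on)
try SIG_LOST: (Recover, SIG_LOST) → (Dock, led_on)
try SIG_FAR: (Recover, SIG_FAR) → (Survey, led_on)

SIG_FAIL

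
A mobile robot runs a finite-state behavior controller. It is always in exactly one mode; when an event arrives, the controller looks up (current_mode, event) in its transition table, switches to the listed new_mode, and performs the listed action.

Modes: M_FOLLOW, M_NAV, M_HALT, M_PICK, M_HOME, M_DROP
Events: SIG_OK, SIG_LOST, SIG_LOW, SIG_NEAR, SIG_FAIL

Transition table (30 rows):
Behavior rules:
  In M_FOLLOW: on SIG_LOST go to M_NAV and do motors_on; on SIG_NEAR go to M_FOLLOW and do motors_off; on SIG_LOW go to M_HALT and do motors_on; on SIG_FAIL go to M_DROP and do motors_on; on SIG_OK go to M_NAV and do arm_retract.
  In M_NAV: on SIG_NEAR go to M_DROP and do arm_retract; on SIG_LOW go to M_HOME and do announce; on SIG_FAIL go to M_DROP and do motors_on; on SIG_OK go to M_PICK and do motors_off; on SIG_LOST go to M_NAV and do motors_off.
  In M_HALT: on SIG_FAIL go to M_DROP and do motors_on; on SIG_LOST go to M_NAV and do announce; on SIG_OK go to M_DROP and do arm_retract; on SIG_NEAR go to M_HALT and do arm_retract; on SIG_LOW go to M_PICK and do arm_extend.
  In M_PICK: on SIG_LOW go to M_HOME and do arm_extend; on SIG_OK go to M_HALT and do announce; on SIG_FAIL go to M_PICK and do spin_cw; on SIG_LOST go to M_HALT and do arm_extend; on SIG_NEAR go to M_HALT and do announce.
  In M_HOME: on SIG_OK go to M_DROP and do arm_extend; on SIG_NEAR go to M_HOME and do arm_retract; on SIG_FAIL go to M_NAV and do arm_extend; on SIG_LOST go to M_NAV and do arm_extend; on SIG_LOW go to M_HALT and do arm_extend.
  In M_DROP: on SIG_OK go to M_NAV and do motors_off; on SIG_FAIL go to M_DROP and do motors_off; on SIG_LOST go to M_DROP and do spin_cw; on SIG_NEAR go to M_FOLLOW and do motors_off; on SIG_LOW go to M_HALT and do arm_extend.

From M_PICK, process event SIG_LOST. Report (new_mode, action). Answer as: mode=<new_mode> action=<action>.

mode=M_HALT action=arm_extend

current mode = M_PICK; filter table to that mode:
  (M_PICK, SIG_LOW) → (M_HOME, arm_extend)
  (M_PICK, SIG_OK) → (M_HALT, announce)
  (M_PICK, SIG_FAIL) → (M_PICK, spin_cw)
  (M_PICK, SIG_LOST) → (M_HALT, arm_extend)  ← event matches
  (M_PICK, SIG_NEAR) → (M_HALT, announce)
event = SIG_LOST selects (M_HALT, arm_extend)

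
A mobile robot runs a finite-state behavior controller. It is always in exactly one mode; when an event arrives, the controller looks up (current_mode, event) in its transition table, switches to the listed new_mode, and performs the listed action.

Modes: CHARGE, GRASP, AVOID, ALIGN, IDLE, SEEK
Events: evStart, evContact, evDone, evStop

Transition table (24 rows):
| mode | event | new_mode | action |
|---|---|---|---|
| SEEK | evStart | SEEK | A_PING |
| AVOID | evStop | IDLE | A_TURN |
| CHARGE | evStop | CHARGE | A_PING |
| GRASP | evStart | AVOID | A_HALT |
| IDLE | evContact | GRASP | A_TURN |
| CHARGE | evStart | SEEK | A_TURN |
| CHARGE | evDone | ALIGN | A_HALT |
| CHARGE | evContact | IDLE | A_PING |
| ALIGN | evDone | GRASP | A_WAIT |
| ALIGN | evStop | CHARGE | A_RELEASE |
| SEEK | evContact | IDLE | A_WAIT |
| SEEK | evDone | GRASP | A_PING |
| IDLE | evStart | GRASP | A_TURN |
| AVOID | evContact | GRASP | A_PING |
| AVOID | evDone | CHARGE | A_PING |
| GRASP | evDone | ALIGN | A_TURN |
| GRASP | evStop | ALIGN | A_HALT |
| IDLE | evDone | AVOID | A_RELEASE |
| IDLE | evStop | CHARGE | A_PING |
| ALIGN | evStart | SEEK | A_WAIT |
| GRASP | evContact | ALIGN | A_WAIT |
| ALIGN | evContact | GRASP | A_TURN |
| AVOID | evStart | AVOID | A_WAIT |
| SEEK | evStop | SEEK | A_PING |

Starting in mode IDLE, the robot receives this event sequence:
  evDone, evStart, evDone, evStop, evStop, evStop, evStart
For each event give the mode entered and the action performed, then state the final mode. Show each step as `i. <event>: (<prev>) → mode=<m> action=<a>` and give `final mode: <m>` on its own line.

final mode: SEEK

1. evDone: (IDLE) → mode=AVOID action=A_RELEASE
2. evStart: (AVOID) → mode=AVOID action=A_WAIT
3. evDone: (AVOID) → mode=CHARGE action=A_PING
4. evStop: (CHARGE) → mode=CHARGE action=A_PING
5. evStop: (CHARGE) → mode=CHARGE action=A_PING
6. evStop: (CHARGE) → mode=CHARGE action=A_PING
7. evStart: (CHARGE) → mode=SEEK action=A_TURN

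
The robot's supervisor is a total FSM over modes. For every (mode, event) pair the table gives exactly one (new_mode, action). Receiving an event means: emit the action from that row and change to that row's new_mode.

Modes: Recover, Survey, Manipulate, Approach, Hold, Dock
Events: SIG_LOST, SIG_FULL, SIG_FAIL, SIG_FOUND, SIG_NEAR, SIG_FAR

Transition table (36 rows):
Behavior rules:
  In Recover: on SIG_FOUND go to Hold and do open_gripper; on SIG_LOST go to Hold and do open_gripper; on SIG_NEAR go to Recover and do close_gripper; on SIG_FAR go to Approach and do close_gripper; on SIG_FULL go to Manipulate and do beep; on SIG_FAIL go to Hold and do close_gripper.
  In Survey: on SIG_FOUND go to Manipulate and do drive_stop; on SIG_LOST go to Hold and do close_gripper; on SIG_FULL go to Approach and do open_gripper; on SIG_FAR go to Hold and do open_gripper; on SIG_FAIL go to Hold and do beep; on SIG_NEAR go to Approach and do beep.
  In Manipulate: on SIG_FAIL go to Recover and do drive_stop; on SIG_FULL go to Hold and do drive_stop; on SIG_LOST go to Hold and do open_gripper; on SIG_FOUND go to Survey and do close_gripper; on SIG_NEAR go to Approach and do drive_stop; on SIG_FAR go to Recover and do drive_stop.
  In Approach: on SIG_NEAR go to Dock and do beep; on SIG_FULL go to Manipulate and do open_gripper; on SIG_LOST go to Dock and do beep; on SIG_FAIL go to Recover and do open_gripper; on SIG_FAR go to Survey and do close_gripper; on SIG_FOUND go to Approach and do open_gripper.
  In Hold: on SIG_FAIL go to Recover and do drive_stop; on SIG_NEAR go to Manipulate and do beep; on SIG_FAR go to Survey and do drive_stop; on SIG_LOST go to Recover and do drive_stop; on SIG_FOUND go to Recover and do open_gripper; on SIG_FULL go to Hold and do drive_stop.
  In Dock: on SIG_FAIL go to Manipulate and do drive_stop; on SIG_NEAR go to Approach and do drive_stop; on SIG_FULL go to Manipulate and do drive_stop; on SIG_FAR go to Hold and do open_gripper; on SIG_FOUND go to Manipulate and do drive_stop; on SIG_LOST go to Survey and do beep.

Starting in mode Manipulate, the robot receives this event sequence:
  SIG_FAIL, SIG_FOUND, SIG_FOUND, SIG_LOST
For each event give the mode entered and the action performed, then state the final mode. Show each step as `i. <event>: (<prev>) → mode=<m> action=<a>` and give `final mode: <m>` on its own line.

final mode: Hold

1. SIG_FAIL: (Manipulate) → mode=Recover action=drive_stop
2. SIG_FOUND: (Recover) → mode=Hold action=open_gripper
3. SIG_FOUND: (Hold) → mode=Recover action=open_gripper
4. SIG_LOST: (Recover) → mode=Hold action=open_gripper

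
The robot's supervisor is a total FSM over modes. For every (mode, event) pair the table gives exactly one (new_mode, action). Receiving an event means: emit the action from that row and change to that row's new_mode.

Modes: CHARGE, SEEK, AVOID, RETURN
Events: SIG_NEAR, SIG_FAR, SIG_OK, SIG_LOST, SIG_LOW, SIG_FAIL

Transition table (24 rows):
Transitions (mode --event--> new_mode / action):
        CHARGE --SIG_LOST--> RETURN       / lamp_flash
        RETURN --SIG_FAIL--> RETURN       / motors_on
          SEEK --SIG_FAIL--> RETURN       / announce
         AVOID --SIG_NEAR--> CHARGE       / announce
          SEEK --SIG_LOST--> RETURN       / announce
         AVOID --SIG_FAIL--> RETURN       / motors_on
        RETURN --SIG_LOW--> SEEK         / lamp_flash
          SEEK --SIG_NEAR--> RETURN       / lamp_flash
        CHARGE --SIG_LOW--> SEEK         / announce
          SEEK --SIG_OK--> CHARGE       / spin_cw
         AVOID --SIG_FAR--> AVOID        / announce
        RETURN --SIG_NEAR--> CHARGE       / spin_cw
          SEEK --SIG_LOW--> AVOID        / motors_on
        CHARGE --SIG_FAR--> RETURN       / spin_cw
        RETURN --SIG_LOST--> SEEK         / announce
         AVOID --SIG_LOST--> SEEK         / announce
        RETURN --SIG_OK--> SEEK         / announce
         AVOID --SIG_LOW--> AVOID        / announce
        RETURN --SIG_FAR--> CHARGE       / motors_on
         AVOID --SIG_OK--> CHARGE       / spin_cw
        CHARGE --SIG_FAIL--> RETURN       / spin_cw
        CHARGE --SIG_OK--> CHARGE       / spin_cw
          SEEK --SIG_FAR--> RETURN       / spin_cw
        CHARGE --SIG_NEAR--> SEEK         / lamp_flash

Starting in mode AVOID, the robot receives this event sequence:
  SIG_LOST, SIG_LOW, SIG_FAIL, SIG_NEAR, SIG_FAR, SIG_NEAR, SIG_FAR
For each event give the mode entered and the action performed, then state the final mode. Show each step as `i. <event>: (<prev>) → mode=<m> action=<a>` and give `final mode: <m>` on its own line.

1. SIG_LOST: (AVOID) → mode=SEEK action=announce
2. SIG_LOW: (SEEK) → mode=AVOID action=motors_on
3. SIG_FAIL: (AVOID) → mode=RETURN action=motors_on
4. SIG_NEAR: (RETURN) → mode=CHARGE action=spin_cw
5. SIG_FAR: (CHARGE) → mode=RETURN action=spin_cw
6. SIG_NEAR: (RETURN) → mode=CHARGE action=spin_cw
7. SIG_FAR: (CHARGE) → mode=RETURN action=spin_cw

final mode: RETURN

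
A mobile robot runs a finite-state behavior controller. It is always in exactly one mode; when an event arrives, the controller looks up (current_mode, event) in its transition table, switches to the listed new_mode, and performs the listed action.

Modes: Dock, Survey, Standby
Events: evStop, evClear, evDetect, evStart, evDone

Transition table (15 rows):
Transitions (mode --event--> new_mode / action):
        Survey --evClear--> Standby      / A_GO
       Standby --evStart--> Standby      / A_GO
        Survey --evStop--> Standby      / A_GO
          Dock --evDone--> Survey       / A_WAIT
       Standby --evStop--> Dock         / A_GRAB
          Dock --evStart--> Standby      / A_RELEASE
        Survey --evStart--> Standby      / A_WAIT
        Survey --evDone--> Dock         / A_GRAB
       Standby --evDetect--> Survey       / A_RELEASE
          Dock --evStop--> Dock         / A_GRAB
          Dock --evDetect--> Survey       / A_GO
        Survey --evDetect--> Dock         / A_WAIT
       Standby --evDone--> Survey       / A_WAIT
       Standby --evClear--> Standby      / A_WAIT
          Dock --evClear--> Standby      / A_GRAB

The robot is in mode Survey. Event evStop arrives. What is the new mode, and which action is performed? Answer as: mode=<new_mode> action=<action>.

mode=Standby action=A_GO

current mode = Survey; filter table to that mode:
  (Survey, evClear) → (Standby, A_GO)
  (Survey, evStop) → (Standby, A_GO)  ← event matches
  (Survey, evStart) → (Standby, A_WAIT)
  (Survey, evDone) → (Dock, A_GRAB)
  (Survey, evDetect) → (Dock, A_WAIT)
event = evStop selects (Standby, A_GO)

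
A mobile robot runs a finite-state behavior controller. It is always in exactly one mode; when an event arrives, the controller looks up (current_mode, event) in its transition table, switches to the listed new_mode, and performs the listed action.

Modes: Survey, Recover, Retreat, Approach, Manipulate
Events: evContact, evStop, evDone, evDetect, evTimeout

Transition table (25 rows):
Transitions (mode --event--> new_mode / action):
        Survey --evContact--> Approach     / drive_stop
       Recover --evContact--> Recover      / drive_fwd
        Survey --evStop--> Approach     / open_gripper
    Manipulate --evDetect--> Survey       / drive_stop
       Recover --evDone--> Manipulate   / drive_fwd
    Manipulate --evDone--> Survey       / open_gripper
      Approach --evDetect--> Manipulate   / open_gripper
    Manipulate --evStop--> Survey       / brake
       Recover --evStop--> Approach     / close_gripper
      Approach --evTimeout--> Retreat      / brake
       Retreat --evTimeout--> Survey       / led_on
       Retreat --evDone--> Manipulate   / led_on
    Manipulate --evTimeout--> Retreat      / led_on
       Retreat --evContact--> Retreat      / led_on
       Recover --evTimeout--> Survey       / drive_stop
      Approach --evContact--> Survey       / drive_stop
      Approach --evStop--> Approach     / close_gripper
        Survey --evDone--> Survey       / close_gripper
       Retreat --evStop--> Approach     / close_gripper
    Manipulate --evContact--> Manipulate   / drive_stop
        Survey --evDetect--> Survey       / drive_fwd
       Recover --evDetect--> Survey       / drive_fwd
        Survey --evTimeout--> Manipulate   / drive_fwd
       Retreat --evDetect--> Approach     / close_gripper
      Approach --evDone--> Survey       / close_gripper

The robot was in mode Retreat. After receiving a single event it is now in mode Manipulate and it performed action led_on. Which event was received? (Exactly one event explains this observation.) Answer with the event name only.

try evContact: (Retreat, evContact) → (Retreat, led_on)
try evStop: (Retreat, evStop) → (Approach, close_gripper)
try evDone: (Retreat, evDone) → (Manipulate, led_on)  ← matches
try evDetect: (Retreat, evDetect) → (Approach, close_gripper)
try evTimeout: (Retreat, evTimeout) → (Survey, led_on)

evDone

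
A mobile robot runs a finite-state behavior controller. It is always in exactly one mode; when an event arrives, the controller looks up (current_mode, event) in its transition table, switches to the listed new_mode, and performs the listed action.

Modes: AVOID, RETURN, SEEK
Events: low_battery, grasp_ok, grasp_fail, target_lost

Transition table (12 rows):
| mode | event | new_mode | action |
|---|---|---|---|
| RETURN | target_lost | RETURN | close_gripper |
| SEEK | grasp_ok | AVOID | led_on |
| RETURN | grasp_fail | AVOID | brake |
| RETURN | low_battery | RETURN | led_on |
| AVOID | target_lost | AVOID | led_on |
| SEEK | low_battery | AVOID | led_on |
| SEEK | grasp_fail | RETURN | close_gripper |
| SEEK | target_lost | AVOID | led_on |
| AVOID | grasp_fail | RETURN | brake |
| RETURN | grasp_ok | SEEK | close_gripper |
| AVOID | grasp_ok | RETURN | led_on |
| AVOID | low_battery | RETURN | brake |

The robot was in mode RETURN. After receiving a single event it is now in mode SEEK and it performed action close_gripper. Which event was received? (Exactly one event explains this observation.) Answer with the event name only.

try low_battery: (RETURN, low_battery) → (RETURN, led_on)
try grasp_ok: (RETURN, grasp_ok) → (SEEK, close_gripper)  ← matches
try grasp_fail: (RETURN, grasp_fail) → (AVOID, brake)
try target_lost: (RETURN, target_lost) → (RETURN, close_gripper)

grasp_ok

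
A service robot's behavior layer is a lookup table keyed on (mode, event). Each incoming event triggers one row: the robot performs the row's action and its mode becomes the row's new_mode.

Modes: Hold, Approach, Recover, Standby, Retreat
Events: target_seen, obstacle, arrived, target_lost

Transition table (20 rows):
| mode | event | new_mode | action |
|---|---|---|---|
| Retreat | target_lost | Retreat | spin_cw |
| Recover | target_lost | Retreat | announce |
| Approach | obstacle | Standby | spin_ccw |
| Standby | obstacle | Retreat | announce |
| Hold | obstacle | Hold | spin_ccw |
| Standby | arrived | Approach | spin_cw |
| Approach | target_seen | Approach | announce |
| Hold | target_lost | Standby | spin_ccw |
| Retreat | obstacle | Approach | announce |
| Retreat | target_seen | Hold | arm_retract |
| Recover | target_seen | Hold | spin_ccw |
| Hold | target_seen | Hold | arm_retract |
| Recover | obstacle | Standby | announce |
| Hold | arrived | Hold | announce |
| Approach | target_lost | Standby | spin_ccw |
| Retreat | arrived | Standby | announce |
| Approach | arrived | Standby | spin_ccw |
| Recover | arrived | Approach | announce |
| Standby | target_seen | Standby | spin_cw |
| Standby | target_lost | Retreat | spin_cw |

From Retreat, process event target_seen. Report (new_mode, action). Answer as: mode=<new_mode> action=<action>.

current mode = Retreat; filter table to that mode:
  (Retreat, target_lost) → (Retreat, spin_cw)
  (Retreat, obstacle) → (Approach, announce)
  (Retreat, target_seen) → (Hold, arm_retract)  ← event matches
  (Retreat, arrived) → (Standby, announce)
event = target_seen selects (Hold, arm_retract)

mode=Hold action=arm_retract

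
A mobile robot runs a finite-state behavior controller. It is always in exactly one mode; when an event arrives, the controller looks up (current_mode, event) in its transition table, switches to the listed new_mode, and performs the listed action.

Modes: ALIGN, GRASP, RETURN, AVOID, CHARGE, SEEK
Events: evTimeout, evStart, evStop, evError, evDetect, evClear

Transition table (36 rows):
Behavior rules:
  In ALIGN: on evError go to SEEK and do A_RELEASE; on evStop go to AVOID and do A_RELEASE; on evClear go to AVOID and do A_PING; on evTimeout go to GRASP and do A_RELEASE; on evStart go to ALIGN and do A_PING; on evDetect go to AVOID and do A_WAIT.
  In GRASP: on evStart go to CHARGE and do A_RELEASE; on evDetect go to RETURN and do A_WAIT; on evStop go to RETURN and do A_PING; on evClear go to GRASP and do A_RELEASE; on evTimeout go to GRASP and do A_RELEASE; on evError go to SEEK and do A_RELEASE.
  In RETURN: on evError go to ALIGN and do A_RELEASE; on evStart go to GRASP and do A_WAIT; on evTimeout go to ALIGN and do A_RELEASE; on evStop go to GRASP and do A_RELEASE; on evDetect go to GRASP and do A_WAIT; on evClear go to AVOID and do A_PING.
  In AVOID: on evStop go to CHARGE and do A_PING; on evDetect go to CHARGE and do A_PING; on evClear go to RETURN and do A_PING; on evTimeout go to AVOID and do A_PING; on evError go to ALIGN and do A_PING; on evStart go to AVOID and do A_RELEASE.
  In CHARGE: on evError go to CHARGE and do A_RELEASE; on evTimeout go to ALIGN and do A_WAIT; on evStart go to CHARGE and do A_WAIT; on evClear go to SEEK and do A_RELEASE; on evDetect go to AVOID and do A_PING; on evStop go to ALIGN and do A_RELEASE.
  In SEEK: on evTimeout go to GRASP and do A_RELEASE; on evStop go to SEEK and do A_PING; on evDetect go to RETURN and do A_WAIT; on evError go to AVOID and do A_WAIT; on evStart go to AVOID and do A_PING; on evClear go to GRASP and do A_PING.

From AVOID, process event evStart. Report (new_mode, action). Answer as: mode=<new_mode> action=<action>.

mode=AVOID action=A_RELEASE

current mode = AVOID; filter table to that mode:
  (AVOID, evStop) → (CHARGE, A_PING)
  (AVOID, evDetect) → (CHARGE, A_PING)
  (AVOID, evClear) → (RETURN, A_PING)
  (AVOID, evTimeout) → (AVOID, A_PING)
  (AVOID, evError) → (ALIGN, A_PING)
  (AVOID, evStart) → (AVOID, A_RELEASE)  ← event matches
event = evStart selects (AVOID, A_RELEASE)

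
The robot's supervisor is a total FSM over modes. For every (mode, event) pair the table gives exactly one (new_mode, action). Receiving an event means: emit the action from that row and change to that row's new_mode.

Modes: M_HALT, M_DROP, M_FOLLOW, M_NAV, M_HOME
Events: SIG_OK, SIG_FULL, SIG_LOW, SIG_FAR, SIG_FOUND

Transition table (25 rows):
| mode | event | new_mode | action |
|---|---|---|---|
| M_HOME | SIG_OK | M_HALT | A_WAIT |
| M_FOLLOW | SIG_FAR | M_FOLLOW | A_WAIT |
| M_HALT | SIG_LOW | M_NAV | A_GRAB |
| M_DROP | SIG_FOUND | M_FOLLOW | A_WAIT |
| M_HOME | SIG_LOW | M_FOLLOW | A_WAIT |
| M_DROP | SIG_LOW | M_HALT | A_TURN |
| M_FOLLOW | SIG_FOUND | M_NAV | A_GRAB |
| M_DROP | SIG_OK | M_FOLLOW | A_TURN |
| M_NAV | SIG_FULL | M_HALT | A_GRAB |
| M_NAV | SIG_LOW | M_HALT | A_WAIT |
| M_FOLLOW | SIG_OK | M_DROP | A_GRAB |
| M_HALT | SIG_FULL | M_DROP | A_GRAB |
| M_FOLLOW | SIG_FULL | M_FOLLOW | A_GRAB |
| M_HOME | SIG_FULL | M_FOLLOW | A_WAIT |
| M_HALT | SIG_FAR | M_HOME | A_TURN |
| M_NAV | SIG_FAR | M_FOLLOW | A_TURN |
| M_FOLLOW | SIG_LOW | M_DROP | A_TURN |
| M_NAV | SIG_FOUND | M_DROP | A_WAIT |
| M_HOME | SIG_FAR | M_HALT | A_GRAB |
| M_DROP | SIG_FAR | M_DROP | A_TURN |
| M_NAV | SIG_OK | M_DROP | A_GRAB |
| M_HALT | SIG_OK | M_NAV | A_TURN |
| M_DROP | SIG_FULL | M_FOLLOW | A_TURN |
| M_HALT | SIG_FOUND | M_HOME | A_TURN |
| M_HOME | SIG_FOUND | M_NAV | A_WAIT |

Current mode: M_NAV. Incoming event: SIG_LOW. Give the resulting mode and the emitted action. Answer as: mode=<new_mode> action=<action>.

current mode = M_NAV; filter table to that mode:
  (M_NAV, SIG_FULL) → (M_HALT, A_GRAB)
  (M_NAV, SIG_LOW) → (M_HALT, A_WAIT)  ← event matches
  (M_NAV, SIG_FAR) → (M_FOLLOW, A_TURN)
  (M_NAV, SIG_FOUND) → (M_DROP, A_WAIT)
  (M_NAV, SIG_OK) → (M_DROP, A_GRAB)
event = SIG_LOW selects (M_HALT, A_WAIT)

mode=M_HALT action=A_WAIT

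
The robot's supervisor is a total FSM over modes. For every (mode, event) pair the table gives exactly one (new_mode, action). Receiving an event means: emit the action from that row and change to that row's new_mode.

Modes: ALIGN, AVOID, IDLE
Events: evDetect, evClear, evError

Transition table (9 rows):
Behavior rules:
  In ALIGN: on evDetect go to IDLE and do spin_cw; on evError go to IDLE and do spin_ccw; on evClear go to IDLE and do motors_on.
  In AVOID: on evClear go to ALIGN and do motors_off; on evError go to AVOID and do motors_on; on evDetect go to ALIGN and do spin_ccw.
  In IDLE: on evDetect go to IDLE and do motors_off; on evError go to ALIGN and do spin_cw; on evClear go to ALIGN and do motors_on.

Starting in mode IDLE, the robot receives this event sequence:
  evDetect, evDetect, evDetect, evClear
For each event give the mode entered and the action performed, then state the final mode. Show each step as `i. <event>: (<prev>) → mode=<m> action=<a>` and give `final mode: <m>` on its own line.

final mode: ALIGN

1. evDetect: (IDLE) → mode=IDLE action=motors_off
2. evDetect: (IDLE) → mode=IDLE action=motors_off
3. evDetect: (IDLE) → mode=IDLE action=motors_off
4. evClear: (IDLE) → mode=ALIGN action=motors_on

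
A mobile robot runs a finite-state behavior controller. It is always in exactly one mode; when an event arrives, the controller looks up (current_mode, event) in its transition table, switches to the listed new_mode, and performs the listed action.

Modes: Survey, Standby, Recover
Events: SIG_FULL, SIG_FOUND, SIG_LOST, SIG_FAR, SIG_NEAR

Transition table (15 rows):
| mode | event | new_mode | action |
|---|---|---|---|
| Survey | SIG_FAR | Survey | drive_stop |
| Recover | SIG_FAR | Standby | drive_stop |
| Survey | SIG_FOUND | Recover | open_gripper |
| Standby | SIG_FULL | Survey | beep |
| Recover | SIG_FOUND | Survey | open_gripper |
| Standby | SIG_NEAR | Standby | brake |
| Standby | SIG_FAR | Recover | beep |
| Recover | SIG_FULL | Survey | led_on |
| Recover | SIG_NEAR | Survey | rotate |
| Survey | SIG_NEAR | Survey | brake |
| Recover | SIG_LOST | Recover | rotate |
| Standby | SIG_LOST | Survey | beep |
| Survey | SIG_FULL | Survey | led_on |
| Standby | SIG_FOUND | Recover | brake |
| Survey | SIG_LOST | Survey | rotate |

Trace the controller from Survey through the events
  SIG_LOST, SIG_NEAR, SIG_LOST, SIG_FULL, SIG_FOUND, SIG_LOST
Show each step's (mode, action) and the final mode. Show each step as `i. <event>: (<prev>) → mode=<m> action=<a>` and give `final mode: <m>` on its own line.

1. SIG_LOST: (Survey) → mode=Survey action=rotate
2. SIG_NEAR: (Survey) → mode=Survey action=brake
3. SIG_LOST: (Survey) → mode=Survey action=rotate
4. SIG_FULL: (Survey) → mode=Survey action=led_on
5. SIG_FOUND: (Survey) → mode=Recover action=open_gripper
6. SIG_LOST: (Recover) → mode=Recover action=rotate

final mode: Recover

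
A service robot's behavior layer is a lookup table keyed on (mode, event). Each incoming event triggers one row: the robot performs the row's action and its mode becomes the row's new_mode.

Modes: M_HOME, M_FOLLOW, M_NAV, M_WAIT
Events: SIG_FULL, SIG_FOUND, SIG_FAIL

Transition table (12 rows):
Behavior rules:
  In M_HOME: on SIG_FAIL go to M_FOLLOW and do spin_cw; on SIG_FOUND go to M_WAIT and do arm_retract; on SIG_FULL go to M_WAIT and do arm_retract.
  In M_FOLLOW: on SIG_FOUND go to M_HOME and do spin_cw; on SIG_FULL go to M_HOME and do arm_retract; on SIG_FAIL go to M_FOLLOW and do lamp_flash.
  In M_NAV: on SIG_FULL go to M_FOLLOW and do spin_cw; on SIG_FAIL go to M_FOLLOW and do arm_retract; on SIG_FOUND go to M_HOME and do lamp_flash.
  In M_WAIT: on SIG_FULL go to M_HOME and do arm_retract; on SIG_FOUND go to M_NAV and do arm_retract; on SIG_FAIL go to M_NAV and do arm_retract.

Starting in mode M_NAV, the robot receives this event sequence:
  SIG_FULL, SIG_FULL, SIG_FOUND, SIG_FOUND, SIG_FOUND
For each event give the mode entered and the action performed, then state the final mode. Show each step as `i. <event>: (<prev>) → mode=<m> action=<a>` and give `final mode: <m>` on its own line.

1. SIG_FULL: (M_NAV) → mode=M_FOLLOW action=spin_cw
2. SIG_FULL: (M_FOLLOW) → mode=M_HOME action=arm_retract
3. SIG_FOUND: (M_HOME) → mode=M_WAIT action=arm_retract
4. SIG_FOUND: (M_WAIT) → mode=M_NAV action=arm_retract
5. SIG_FOUND: (M_NAV) → mode=M_HOME action=lamp_flash

final mode: M_HOME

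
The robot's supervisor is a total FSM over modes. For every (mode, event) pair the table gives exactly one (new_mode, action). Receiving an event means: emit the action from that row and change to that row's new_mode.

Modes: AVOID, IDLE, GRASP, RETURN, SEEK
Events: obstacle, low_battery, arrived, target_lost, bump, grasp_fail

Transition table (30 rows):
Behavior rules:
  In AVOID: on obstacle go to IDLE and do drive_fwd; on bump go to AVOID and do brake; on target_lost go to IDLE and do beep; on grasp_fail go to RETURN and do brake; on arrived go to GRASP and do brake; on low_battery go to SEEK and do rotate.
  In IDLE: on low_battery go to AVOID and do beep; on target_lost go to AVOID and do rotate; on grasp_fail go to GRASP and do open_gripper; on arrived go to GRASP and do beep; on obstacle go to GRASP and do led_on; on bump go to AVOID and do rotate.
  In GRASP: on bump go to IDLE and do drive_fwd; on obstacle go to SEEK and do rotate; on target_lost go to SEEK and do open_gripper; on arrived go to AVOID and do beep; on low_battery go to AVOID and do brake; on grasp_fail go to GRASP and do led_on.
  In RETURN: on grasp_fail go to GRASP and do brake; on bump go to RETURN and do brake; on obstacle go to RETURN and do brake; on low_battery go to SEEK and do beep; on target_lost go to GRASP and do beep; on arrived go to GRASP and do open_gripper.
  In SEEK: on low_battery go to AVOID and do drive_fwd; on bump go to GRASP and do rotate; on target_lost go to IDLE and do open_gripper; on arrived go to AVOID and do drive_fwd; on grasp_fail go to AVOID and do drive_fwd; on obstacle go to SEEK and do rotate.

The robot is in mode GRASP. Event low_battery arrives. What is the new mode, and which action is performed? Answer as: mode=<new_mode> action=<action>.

current mode = GRASP; filter table to that mode:
  (GRASP, bump) → (IDLE, drive_fwd)
  (GRASP, obstacle) → (SEEK, rotate)
  (GRASP, target_lost) → (SEEK, open_gripper)
  (GRASP, arrived) → (AVOID, beep)
  (GRASP, low_battery) → (AVOID, brake)  ← event matches
  (GRASP, grasp_fail) → (GRASP, led_on)
event = low_battery selects (AVOID, brake)

mode=AVOID action=brake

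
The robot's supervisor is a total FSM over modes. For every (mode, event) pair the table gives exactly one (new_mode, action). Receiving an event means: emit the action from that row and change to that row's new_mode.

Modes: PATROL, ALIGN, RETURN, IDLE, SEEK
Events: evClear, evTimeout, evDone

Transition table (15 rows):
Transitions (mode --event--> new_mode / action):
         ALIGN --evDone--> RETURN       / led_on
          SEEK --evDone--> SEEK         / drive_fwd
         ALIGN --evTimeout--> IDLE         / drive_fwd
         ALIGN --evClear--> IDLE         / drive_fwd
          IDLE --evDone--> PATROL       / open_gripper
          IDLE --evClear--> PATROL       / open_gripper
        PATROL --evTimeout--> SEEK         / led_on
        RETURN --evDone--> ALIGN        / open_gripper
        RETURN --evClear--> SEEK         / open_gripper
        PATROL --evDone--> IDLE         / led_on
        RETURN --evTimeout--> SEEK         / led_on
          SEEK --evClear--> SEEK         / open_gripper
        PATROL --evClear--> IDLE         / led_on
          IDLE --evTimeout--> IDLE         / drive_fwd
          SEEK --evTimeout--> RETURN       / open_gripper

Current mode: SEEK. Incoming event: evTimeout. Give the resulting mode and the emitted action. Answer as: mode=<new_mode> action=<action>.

mode=RETURN action=open_gripper

current mode = SEEK; filter table to that mode:
  (SEEK, evDone) → (SEEK, drive_fwd)
  (SEEK, evClear) → (SEEK, open_gripper)
  (SEEK, evTimeout) → (RETURN, open_gripper)  ← event matches
event = evTimeout selects (RETURN, open_gripper)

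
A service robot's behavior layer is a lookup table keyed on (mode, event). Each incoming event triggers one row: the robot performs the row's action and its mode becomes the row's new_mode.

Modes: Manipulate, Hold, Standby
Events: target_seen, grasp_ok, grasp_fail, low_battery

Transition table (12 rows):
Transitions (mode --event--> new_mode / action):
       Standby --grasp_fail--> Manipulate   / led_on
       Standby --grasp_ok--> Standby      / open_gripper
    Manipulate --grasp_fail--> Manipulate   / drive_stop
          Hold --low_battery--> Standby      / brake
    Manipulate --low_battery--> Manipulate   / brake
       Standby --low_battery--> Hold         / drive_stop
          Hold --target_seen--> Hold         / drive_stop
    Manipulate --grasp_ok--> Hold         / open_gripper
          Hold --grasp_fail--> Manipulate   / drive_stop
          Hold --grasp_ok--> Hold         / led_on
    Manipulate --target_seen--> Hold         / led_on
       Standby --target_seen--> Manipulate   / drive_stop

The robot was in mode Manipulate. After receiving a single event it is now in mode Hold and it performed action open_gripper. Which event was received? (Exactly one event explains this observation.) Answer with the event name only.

grasp_ok

try target_seen: (Manipulate, target_seen) → (Hold, led_on)
try grasp_ok: (Manipulate, grasp_ok) → (Hold, open_gripper)  ← matches
try grasp_fail: (Manipulate, grasp_fail) → (Manipulate, drive_stop)
try low_battery: (Manipulate, low_battery) → (Manipulate, brake)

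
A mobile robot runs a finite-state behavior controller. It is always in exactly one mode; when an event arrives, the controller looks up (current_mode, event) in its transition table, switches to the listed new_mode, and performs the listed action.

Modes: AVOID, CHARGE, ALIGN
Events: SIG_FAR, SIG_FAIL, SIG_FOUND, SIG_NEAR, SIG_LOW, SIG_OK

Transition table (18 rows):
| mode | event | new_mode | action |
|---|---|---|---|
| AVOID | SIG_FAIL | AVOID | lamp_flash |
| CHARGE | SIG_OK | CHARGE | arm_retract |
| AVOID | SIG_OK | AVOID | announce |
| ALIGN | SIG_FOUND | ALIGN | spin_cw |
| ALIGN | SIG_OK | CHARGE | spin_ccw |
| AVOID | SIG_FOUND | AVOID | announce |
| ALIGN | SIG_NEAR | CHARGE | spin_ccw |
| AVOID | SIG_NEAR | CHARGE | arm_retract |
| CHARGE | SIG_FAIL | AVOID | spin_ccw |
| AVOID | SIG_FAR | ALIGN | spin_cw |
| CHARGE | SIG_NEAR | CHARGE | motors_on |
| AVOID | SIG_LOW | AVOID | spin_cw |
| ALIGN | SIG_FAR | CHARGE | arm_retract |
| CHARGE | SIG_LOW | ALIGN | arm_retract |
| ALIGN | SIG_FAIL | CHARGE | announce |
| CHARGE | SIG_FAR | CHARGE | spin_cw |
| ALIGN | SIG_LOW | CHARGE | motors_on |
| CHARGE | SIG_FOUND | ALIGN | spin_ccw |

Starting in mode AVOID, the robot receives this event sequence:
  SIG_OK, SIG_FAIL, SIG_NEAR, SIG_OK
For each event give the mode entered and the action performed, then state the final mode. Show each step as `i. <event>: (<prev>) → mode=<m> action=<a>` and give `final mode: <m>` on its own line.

final mode: CHARGE

1. SIG_OK: (AVOID) → mode=AVOID action=announce
2. SIG_FAIL: (AVOID) → mode=AVOID action=lamp_flash
3. SIG_NEAR: (AVOID) → mode=CHARGE action=arm_retract
4. SIG_OK: (CHARGE) → mode=CHARGE action=arm_retract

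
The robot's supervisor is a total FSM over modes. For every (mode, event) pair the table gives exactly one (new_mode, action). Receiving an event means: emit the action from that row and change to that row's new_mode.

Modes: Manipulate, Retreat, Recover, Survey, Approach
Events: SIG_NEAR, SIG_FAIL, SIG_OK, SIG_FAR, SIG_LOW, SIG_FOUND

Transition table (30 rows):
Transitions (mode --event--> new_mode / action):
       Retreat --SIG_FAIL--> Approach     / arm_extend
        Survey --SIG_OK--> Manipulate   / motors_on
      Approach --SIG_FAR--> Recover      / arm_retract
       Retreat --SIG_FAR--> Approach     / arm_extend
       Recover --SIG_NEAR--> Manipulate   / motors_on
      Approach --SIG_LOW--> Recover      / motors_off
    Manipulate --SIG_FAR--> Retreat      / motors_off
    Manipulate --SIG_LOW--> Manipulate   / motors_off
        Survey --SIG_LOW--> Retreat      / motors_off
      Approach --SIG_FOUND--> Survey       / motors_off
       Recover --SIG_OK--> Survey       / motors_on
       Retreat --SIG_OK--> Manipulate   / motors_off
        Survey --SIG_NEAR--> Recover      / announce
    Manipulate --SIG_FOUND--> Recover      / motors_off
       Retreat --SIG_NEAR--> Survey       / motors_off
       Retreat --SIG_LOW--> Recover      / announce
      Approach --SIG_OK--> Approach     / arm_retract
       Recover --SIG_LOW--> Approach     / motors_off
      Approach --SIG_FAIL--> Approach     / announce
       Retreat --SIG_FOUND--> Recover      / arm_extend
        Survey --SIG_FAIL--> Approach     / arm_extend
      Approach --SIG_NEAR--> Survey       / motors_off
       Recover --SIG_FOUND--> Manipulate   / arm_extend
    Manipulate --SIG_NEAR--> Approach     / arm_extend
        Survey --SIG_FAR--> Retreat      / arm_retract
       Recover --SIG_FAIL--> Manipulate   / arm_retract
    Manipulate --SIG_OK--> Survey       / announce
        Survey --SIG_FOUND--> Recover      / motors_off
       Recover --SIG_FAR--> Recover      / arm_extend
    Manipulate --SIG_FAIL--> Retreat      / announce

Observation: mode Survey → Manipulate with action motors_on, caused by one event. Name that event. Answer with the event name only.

try SIG_NEAR: (Survey, SIG_NEAR) → (Recover, announce)
try SIG_FAIL: (Survey, SIG_FAIL) → (Approach, arm_extend)
try SIG_OK: (Survey, SIG_OK) → (Manipulate, motors_on)  ← matches
try SIG_FAR: (Survey, SIG_FAR) → (Retreat, arm_retract)
try SIG_LOW: (Survey, SIG_LOW) → (Retreat, motors_off)
try SIG_FOUND: (Survey, SIG_FOUND) → (Recover, motors_off)

SIG_OK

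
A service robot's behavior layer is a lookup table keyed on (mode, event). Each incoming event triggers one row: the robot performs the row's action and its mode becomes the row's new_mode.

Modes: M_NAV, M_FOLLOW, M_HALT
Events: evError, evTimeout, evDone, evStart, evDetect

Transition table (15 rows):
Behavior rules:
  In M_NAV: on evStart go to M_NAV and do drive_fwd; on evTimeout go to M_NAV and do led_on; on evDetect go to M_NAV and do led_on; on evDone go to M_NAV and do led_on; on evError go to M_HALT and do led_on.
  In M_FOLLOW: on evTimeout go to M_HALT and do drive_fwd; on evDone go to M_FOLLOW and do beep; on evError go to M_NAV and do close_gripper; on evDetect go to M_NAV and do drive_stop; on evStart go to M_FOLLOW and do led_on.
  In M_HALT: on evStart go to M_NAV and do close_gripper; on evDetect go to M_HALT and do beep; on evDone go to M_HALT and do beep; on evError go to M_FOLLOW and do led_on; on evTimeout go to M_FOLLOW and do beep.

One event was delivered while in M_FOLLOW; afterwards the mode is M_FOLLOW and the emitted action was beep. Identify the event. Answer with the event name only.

evDone

try evError: (M_FOLLOW, evError) → (M_NAV, close_gripper)
try evTimeout: (M_FOLLOW, evTimeout) → (M_HALT, drive_fwd)
try evDone: (M_FOLLOW, evDone) → (M_FOLLOW, beep)  ← matches
try evStart: (M_FOLLOW, evStart) → (M_FOLLOW, led_on)
try evDetect: (M_FOLLOW, evDetect) → (M_NAV, drive_stop)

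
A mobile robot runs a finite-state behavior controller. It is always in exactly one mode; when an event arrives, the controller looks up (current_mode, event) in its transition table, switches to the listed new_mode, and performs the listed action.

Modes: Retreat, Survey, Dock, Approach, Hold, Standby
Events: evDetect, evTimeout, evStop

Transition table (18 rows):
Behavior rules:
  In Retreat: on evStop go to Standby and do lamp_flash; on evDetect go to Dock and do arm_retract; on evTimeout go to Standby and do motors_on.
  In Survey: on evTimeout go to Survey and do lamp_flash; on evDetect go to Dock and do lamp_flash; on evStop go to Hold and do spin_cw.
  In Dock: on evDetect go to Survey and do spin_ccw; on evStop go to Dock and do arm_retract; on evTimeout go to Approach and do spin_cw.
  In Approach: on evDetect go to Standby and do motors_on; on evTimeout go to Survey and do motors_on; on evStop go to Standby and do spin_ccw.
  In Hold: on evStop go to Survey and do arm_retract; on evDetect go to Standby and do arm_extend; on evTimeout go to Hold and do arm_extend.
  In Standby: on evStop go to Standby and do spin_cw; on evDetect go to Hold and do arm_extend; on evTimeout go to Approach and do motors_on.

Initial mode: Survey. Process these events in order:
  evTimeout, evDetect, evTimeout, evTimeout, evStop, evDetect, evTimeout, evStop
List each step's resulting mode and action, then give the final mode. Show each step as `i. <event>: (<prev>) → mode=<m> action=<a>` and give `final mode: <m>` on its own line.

1. evTimeout: (Survey) → mode=Survey action=lamp_flash
2. evDetect: (Survey) → mode=Dock action=lamp_flash
3. evTimeout: (Dock) → mode=Approach action=spin_cw
4. evTimeout: (Approach) → mode=Survey action=motors_on
5. evStop: (Survey) → mode=Hold action=spin_cw
6. evDetect: (Hold) → mode=Standby action=arm_extend
7. evTimeout: (Standby) → mode=Approach action=motors_on
8. evStop: (Approach) → mode=Standby action=spin_ccw

final mode: Standby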